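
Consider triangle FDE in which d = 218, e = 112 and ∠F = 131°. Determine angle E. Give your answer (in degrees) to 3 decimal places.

16.172

By the law of cosines, f² = d² + e² − 2·d·e·cos F = 92105, so f ≈ 303.49.
Law of cosines again: cos E = (f² + d² − e²)/(2·f·d) ≈ 0.96043, so ∠E ≈ 16.17°.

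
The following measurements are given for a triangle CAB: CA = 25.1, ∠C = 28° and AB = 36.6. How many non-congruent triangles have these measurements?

CA·sin C = 25.1·sin(28°) ≈ 11.78.
Since AB ≥ CA, exactly one triangle exists.

1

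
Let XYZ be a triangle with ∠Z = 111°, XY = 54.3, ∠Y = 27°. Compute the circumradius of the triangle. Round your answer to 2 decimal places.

R ≈ 29.08

The third angle is ∠X = 180° − ∠Y − ∠Z = 42.00°.
Law of sines: YZ = XY·sin X/sin Z ≈ 38.919.
Law of sines: ZX = XY·sin Y/sin Z ≈ 26.406.
Circumradius = XY/(2 sin Z) ≈ 29.082.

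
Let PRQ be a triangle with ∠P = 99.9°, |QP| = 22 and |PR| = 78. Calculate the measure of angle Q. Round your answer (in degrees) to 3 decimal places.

∠Q ≈ 65.258°

By the law of cosines, |RQ|² = |QP|² + |PR|² − 2·|QP|·|PR|·cos P = 7158.1, so |RQ| ≈ 84.605.
Law of cosines again: cos Q = (|RQ|² + |QP|² − |PR|²)/(2·|RQ|·|QP|) ≈ 0.41854, so ∠Q ≈ 65.26°.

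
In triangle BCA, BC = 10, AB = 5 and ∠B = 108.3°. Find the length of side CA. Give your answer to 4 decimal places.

12.5060

By the law of cosines, CA² = AB² + BC² − 2·AB·BC·cos B = 156.4, so CA ≈ 12.506.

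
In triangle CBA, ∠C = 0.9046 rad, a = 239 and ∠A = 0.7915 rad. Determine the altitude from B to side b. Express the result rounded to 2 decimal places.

The third angle is ∠B = π − ∠A − ∠C = 1.4455 rad.
Law of sines: c = a·sin C/sin A ≈ 264.12.
Law of sines: b = a·sin B/sin A ≈ 333.32.
Area = ½·a·c·sin B ≈ 31315.
The altitude from B has length 2·area/b ≈ 187.9.

187.90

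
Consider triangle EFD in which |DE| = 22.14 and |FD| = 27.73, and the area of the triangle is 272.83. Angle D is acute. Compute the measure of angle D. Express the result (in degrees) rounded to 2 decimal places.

From area = ½·|FD|·|DE|·sin D, we get sin D = 2·area/(|FD|·|DE|) ≈ 0.88878.
Taking the acute solution, ∠D ≈ 62.72°.

∠D ≈ 62.72°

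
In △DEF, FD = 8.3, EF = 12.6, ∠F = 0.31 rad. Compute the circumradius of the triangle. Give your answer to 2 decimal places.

By the law of cosines, DE² = EF² + FD² − 2·EF·FD·cos F = 28.46, so DE ≈ 5.3348.
Area = ½·EF·FD·sin F ≈ 15.952.
Circumradius = DE/(2 sin F) ≈ 8.7439.

8.74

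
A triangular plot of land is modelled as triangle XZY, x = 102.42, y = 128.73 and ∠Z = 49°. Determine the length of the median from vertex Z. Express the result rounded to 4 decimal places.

105.3102

By the law of cosines, z² = y² + x² − 2·y·x·cos Z = 9761.6, so z ≈ 98.801.
Median from Z: ½√(2·y² + 2·x² − z²) ≈ 105.31.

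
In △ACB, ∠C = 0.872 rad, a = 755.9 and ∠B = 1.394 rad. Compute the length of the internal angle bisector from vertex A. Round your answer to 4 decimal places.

The third angle is ∠A = π − ∠C − ∠B = 0.876 rad.
Law of sines: c = a·sin C/sin A ≈ 753.63.
Law of sines: b = a·sin B/sin A ≈ 969.
The bisector from A has length 2·c·b·cos(∠A/2)/(c+b) ≈ 767.89.

t_A ≈ 767.8890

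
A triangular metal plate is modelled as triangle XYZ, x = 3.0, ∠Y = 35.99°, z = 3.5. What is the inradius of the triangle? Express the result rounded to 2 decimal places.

By the law of cosines, y² = z² + x² − 2·z·x·cos Y = 4.2585, so y ≈ 2.0636.
Area = ½·z·x·sin Y ≈ 3.0851.
Semiperimeter s = (3+2.0636+3.5)/2 = 4.2818.
Inradius = area/s = 3.0851/4.2818 ≈ 0.72052.

0.72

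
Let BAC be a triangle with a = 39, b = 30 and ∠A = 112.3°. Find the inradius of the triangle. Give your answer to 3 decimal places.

r ≈ 5.228

Law of sines: sin B = b·sin A/a ≈ 0.71170.
Since a ≥ b, only the acute value applies: ∠B ≈ 45.37°.
Then ∠C = 180° − ∠A − ∠B ≈ 22.33°.
Law of sines gives c = a·sin C/sin A ≈ 16.013.
Area = ½·a·b·sin C ≈ 222.23.
Semiperimeter s = (30+39+16.013)/2 = 42.507.
Inradius = area/s = 222.23/42.507 ≈ 5.2282.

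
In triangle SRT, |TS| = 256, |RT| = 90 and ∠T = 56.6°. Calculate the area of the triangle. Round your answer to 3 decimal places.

area ≈ 9617.447

Area = ½·|RT|·|TS|·sin T ≈ 9617.4.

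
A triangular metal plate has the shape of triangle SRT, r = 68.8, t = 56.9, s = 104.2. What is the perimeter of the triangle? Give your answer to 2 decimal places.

Perimeter = 104.2 + 68.8 + 56.9 = 229.9.

perimeter ≈ 229.90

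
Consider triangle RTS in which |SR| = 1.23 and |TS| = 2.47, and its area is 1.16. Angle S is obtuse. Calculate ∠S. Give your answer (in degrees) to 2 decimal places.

From area = ½·|TS|·|SR|·sin S, we get sin S = 2·area/(|TS|·|SR|) ≈ 0.76364.
Taking the obtuse solution, ∠S ≈ 130.21°.

∠S ≈ 130.21°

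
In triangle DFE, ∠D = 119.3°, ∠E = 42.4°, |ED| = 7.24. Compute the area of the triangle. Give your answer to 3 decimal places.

The third angle is ∠F = 180° − ∠E − ∠D = 18.30°.
Law of sines: |FE| = |ED|·sin D/sin F ≈ 20.108.
Law of sines: |DF| = |ED|·sin E/sin F ≈ 15.548.
Area = ½·|ED|·|FE|·sin E ≈ 49.083.

area ≈ 49.083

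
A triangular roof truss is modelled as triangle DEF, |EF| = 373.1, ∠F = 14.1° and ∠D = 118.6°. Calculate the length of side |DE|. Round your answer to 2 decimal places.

The third angle is ∠E = 180° − ∠F − ∠D = 47.30°.
Law of sines: |DE| = |EF|·sin F/sin D ≈ 103.52.

103.52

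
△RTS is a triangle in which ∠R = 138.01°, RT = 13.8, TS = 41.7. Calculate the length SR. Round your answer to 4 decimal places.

30.4082

Law of sines: sin S = RT·sin R/TS ≈ 0.22140.
Since TS ≥ RT, only the acute value applies: ∠S ≈ 12.79°.
Then ∠T = 180° − ∠R − ∠S ≈ 29.20°.
Law of sines gives SR = TS·sin T/sin R ≈ 30.408.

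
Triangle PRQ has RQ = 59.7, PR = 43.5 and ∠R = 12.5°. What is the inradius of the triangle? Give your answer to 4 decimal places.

By the law of cosines, QP² = PR² + RQ² − 2·PR·RQ·cos R = 385.56, so QP ≈ 19.636.
Area = ½·PR·RQ·sin R ≈ 281.04.
Semiperimeter s = (59.7+19.636+43.5)/2 = 61.418.
Inradius = area/s = 281.04/61.418 ≈ 4.5759.

r ≈ 4.5759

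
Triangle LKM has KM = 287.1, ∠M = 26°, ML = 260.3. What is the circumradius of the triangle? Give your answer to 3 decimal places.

143.573

By the law of cosines, LK² = KM² + ML² − 2·KM·ML·cos M = 15845, so LK ≈ 125.88.
Area = ½·KM·ML·sin M ≈ 16380.
Circumradius = LK/(2 sin M) ≈ 143.57.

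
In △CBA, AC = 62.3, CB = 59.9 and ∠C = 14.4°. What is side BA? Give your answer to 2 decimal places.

By the law of cosines, BA² = AC² + CB² − 2·AC·CB·cos C = 240.24, so BA ≈ 15.5.

15.50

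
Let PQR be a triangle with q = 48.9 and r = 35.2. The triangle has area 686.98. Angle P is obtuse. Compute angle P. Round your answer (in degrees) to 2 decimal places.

∠P ≈ 127.04°

From area = ½·q·r·sin P, we get sin P = 2·area/(q·r) ≈ 0.79822.
Taking the obtuse solution, ∠P ≈ 127.04°.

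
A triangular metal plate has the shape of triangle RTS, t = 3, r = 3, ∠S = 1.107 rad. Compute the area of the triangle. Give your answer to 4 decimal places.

area ≈ 4.0246

Area = ½·r·t·sin S ≈ 4.0246.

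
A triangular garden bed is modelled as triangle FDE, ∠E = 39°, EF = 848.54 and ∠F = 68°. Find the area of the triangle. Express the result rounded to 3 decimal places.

area ≈ 219662.536

The third angle is ∠D = 180° − ∠E − ∠F = 73.00°.
Law of sines: DE = EF·sin F/sin D ≈ 822.7.
Law of sines: FD = EF·sin E/sin D ≈ 558.4.
Area = ½·EF·DE·sin E ≈ 2.1966e+05.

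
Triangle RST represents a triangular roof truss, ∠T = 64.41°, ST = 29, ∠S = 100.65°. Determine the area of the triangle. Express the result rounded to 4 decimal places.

The third angle is ∠R = 180° − ∠S − ∠T = 14.94°.
Law of sines: TR = ST·sin S/sin R ≈ 110.55.
Law of sines: RS = ST·sin T/sin R ≈ 101.45.
Area = ½·ST·TR·sin T ≈ 1445.7.

1445.7284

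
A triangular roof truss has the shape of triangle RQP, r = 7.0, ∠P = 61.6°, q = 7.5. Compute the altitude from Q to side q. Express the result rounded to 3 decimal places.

By the law of cosines, p² = r² + q² − 2·r·q·cos P = 55.309, so p ≈ 7.437.
Area = ½·r·q·sin P ≈ 23.091.
The altitude from Q has length 2·area/q ≈ 6.1575.

h_Q ≈ 6.158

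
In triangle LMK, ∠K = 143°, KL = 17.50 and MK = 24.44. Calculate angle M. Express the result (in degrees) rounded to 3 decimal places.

By the law of cosines, LM² = MK² + KL² − 2·MK·KL·cos K = 1586.7, so LM ≈ 39.834.
Law of cosines again: cos M = (LM² + MK² − KL²)/(2·LM·MK) ≈ 0.96441, so ∠M ≈ 15.33°.

∠M ≈ 15.331°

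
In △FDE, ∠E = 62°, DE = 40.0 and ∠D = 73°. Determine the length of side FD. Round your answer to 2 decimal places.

The third angle is ∠F = 180° − ∠D − ∠E = 45.00°.
Law of sines: FD = DE·sin E/sin F ≈ 49.947.

49.95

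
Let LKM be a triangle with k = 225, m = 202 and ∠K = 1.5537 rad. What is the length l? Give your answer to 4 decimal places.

102.6144

Law of sines: sin M = m·sin K/k ≈ 0.89765.
Since k ≥ m, only the acute value applies: ∠M ≈ 1.1144 rad.
Then ∠L = π − ∠K − ∠M ≈ 0.4735 rad.
Law of sines gives l = k·sin L/sin K ≈ 102.61.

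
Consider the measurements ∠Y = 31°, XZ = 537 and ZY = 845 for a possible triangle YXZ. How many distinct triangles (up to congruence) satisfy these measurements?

2

ZY·sin Y = 845·sin(31°) ≈ 435.2.
Since ZY sin Y < XZ < ZY (435.2 < 537 < 845), two triangles exist.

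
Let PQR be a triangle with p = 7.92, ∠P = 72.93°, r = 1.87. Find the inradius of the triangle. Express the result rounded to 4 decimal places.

0.8183

Law of sines: sin R = r·sin P/p ≈ 0.22571.
Since p ≥ r, only the acute value applies: ∠R ≈ 13.04°.
Then ∠Q = 180° − ∠P − ∠R ≈ 94.03°.
Law of sines gives q = p·sin Q/sin P ≈ 8.2645.
Area = ½·p·r·sin Q ≈ 7.3869.
Semiperimeter s = (7.92+8.2645+1.87)/2 = 9.0273.
Inradius = area/s = 7.3869/9.0273 ≈ 0.81829.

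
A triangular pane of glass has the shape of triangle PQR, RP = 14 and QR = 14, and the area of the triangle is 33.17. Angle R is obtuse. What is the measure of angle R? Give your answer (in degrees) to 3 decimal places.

From area = ½·QR·RP·sin R, we get sin R = 2·area/(QR·RP) ≈ 0.33847.
Taking the obtuse solution, ∠R ≈ 160.22°.

∠R ≈ 160.216°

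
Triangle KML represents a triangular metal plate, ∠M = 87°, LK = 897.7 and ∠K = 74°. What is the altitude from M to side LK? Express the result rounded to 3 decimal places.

281.326

The third angle is ∠L = 180° − ∠K − ∠M = 19.00°.
Law of sines: ML = LK·sin K/sin M ≈ 864.11.
Law of sines: KM = LK·sin L/sin M ≈ 292.66.
Area = ½·LK·ML·sin L ≈ 1.2627e+05.
The altitude from M has length 2·area/LK ≈ 281.33.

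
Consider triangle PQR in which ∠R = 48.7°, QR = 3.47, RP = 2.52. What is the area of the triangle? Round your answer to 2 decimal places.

3.28

Area = ½·QR·RP·sin R ≈ 3.2847.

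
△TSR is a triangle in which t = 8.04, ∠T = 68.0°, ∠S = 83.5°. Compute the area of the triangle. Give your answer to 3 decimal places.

The third angle is ∠R = 180° − ∠T − ∠S = 28.50°.
Law of sines: s = t·sin S/sin T ≈ 8.6157.
Law of sines: r = t·sin R/sin T ≈ 4.1376.
Area = ½·t·s·sin R ≈ 16.526.

16.526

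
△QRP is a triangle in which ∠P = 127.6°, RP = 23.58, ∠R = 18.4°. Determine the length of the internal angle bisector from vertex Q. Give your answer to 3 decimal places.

The third angle is ∠Q = 180° − ∠R − ∠P = 34.00°.
Law of sines: PQ = RP·sin R/sin Q ≈ 13.31.
Law of sines: QR = RP·sin P/sin Q ≈ 33.409.
The bisector from Q has length 2·PQ·QR·cos(∠Q/2)/(PQ+QR) ≈ 18.205.

t_Q ≈ 18.205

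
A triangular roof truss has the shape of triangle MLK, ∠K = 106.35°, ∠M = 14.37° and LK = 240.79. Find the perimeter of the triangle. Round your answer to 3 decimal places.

The third angle is ∠L = 180° − ∠K − ∠M = 59.28°.
Law of sines: KM = LK·sin L/sin M ≈ 834.07.
Law of sines: ML = LK·sin K/sin M ≈ 930.98.
Semiperimeter s = (240.79+834.07+930.98)/2 = 1002.9.
Perimeter = 240.79 + 834.07 + 930.98 = 2005.8.

2005.834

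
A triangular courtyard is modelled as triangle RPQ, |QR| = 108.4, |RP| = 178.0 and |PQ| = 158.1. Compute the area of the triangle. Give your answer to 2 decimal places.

Semiperimeter s = (158.1 + 108.4 + 178)/2 = 222.25.
Heron's formula: area = √(222.25·64.15·113.85·44.25) ≈ 8475.1.

area ≈ 8475.05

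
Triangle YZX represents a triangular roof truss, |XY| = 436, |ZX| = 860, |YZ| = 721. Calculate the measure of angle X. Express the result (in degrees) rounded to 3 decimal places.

∠X ≈ 56.871°

By the law of cosines, cos X = (|ZX|² + |XY|² − |YZ|²) / (2·|ZX|·|XY|) ≈ 0.54653, so ∠X ≈ 56.87°.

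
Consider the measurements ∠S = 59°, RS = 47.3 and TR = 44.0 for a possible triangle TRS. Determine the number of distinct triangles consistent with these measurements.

2

RS·sin S = 47.3·sin(59°) ≈ 40.54.
Since RS sin S < TR < RS (40.54 < 44.0 < 47.3), two triangles exist.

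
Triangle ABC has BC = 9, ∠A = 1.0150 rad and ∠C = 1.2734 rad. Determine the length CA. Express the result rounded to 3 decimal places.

7.982

The third angle is ∠B = π − ∠C − ∠A = 0.8532 rad.
Law of sines: CA = BC·sin B/sin A ≈ 7.9819.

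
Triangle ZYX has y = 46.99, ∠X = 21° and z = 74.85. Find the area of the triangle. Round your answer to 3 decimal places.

630.226

Area = ½·z·y·sin X ≈ 630.23.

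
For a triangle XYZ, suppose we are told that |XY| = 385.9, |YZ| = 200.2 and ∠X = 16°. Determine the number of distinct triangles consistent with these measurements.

|XY|·sin X = 385.9·sin(16°) ≈ 106.4.
Since |XY| sin X < |YZ| < |XY| (106.4 < 200.2 < 385.9), two triangles exist.

2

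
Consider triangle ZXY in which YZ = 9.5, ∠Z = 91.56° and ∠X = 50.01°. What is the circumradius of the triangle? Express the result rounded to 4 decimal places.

The third angle is ∠Y = 180° − ∠Z − ∠X = 38.43°.
Law of sines: XY = YZ·sin Z/sin X ≈ 12.395.
Law of sines: ZX = YZ·sin Y/sin X ≈ 7.707.
Circumradius = YZ/(2 sin X) ≈ 6.1998.

6.1998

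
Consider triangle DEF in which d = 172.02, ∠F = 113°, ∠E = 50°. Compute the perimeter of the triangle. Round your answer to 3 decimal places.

1164.319

The third angle is ∠D = 180° − ∠E − ∠F = 17.00°.
Law of sines: e = d·sin E/sin D ≈ 450.71.
Law of sines: f = d·sin F/sin D ≈ 541.59.
Semiperimeter s = (172.02+450.71+541.59)/2 = 582.16.
Perimeter = 172.02 + 450.71 + 541.59 = 1164.3.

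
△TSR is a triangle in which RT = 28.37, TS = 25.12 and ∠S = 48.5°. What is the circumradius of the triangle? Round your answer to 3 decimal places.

Law of sines: sin R = TS·sin S/RT ≈ 0.66316.
Since RT ≥ TS, only the acute value applies: ∠R ≈ 41.54°.
Then ∠T = 180° − ∠S − ∠R ≈ 89.96°.
Law of sines gives SR = RT·sin T/sin S ≈ 37.879.
Circumradius = RT/(2 sin S) ≈ 18.94.

18.940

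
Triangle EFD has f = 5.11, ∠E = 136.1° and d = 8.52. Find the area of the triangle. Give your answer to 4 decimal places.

Area = ½·f·d·sin E ≈ 15.094.

area ≈ 15.0944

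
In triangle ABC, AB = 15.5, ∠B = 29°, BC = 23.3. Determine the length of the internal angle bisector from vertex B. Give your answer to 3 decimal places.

18.023

By the law of cosines, CA² = AB² + BC² − 2·AB·BC·cos B = 151.4, so CA ≈ 12.305.
The bisector from B has length 2·AB·BC·cos(∠B/2)/(AB+BC) ≈ 18.023.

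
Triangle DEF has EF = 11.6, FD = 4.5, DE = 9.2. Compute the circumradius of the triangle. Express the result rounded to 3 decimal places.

By the law of cosines, cos D = (FD² + DE² − EF²) / (2·FD·DE) ≈ -0.35833, so ∠D ≈ 1.937 rad.
Circumradius = EF/(2 sin D) ≈ 6.2126.

6.213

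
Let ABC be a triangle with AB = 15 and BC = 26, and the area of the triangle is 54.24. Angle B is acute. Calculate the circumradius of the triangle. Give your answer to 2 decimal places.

22.15

From area = ½·AB·BC·sin B, we get sin B = 2·area/(AB·BC) ≈ 0.27815.
Taking the acute solution, ∠B ≈ 0.282 rad.
Law of cosines then gives CA ≈ 12.32.
Circumradius = CA/(2 sin B) ≈ 22.146.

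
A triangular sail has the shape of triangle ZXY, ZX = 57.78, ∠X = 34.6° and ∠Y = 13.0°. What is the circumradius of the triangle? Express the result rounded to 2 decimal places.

128.43

The third angle is ∠Z = 180° − ∠X − ∠Y = 132.40°.
Law of sines: XY = ZX·sin Z/sin Y ≈ 189.68.
Law of sines: YZ = ZX·sin X/sin Y ≈ 145.85.
Circumradius = ZX/(2 sin Y) ≈ 128.43.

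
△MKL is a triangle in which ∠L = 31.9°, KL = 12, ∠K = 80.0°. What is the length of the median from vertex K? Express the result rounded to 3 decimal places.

m_K ≈ 7.403

The third angle is ∠M = 180° − ∠K − ∠L = 68.10°.
Law of sines: LM = KL·sin K/sin M ≈ 12.737.
Law of sines: MK = KL·sin L/sin M ≈ 6.8345.
Median from K: ½√(2·MK² + 2·KL² − LM²) ≈ 7.4026.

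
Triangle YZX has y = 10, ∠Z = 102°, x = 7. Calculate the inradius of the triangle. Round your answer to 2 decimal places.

r ≈ 2.26

By the law of cosines, z² = x² + y² − 2·x·y·cos Z = 178.11, so z ≈ 13.346.
Area = ½·x·y·sin Z ≈ 34.235.
Semiperimeter s = (10+13.346+7)/2 = 15.173.
Inradius = area/s = 34.235/15.173 ≈ 2.2563.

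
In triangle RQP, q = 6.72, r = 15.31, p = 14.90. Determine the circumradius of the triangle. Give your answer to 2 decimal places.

7.76

By the law of cosines, cos R = (q² + p² − r²) / (2·q·p) ≈ 0.16365, so ∠R ≈ 80.58°.
Circumradius = r/(2 sin R) ≈ 7.7596.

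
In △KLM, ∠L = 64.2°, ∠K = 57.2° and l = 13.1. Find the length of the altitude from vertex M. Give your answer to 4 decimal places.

h_M ≈ 11.0114

The third angle is ∠M = 180° − ∠K − ∠L = 58.60°.
Law of sines: k = l·sin K/sin L ≈ 12.231.
Law of sines: m = l·sin M/sin L ≈ 12.42.
Area = ½·l·k·sin M ≈ 68.378.
The altitude from M has length 2·area/m ≈ 11.011.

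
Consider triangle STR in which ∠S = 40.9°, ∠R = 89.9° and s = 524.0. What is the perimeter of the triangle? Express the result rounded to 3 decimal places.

1930.151

The third angle is ∠T = 180° − ∠R − ∠S = 49.20°.
Law of sines: t = s·sin T/sin S ≈ 605.84.
Law of sines: r = s·sin R/sin S ≈ 800.32.
Semiperimeter p = (524+605.84+800.32)/2 = 965.08.
Perimeter = 524 + 605.84 + 800.32 = 1930.2.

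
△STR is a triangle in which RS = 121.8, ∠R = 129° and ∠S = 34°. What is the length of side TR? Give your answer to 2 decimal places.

232.96

The third angle is ∠T = 180° − ∠R − ∠S = 17.00°.
Law of sines: TR = RS·sin S/sin T ≈ 232.96.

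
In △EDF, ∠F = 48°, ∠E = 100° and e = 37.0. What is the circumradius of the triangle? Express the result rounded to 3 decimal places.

R ≈ 18.785

The third angle is ∠D = 180° − ∠F − ∠E = 32.00°.
Law of sines: d = e·sin D/sin E ≈ 19.909.
Law of sines: f = e·sin F/sin E ≈ 27.921.
Circumradius = e/(2 sin E) ≈ 18.785.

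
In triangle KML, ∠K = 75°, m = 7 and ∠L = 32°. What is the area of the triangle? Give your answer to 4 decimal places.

area ≈ 13.1136

The third angle is ∠M = 180° − ∠L − ∠K = 73.00°.
Law of sines: k = m·sin K/sin M ≈ 7.0704.
Law of sines: l = m·sin L/sin M ≈ 3.8789.
Area = ½·m·k·sin L ≈ 13.114.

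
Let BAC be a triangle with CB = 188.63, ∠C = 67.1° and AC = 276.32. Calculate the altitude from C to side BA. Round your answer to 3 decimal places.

h_C ≈ 179.727

By the law of cosines, BA² = AC² + CB² − 2·AC·CB·cos C = 71370, so BA ≈ 267.15.
Area = ½·AC·CB·sin C ≈ 24007.
The altitude from C has length 2·area/BA ≈ 179.73.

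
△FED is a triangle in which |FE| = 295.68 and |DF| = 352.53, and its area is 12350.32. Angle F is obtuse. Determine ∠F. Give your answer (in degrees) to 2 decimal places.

166.29

From area = ½·|DF|·|FE|·sin F, we get sin F = 2·area/(|DF|·|FE|) ≈ 0.23697.
Taking the obtuse solution, ∠F ≈ 166.29°.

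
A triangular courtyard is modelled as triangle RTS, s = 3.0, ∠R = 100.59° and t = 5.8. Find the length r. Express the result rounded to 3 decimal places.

7.003

By the law of cosines, r² = t² + s² − 2·t·s·cos R = 49.036, so r ≈ 7.0025.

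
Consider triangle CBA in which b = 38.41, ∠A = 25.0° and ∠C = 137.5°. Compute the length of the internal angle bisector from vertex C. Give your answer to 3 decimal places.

16.268

The third angle is ∠B = 180° − ∠A − ∠C = 17.50°.
Law of sines: c = b·sin C/sin B ≈ 86.295.
Law of sines: a = b·sin A/sin B ≈ 53.982.
The bisector from C has length 2·b·a·cos(∠C/2)/(b+a) ≈ 16.268.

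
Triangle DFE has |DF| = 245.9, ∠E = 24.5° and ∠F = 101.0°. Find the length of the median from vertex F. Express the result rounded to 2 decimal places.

The third angle is ∠D = 180° − ∠F − ∠E = 54.50°.
Law of sines: |FE| = |DF|·sin D/sin E ≈ 482.74.
Law of sines: |ED| = |DF|·sin F/sin E ≈ 582.07.
Median from F: ½√(2·|DF|² + 2·|FE|² − |ED|²) ≈ 249.1.

249.10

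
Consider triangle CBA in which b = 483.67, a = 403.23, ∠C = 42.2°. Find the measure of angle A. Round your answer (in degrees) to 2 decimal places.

55.67

By the law of cosines, c² = b² + a² − 2·b·a·cos C = 1.0757e+05, so c ≈ 327.98.
Law of cosines again: cos A = (c² + b² − a²)/(2·c·b) ≈ 0.56392, so ∠A ≈ 55.67°.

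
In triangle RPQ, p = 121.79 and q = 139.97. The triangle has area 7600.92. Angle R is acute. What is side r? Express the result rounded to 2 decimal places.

From area = ½·p·q·sin R, we get sin R = 2·area/(p·q) ≈ 0.89176.
Taking the acute solution, ∠R ≈ 1.1012 rad.
Law of cosines then gives r ≈ 137.83.

137.83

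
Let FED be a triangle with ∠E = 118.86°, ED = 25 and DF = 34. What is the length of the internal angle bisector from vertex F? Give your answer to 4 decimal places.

18.5800

Law of sines: sin F = ED·sin E/DF ≈ 0.64397.
Since DF ≥ ED, only the acute value applies: ∠F ≈ 40.09°.
Then ∠D = 180° − ∠E − ∠F ≈ 21.05°.
Law of sines gives FE = DF·sin D/sin E ≈ 13.945.
The bisector from F has length 2·DF·FE·cos(∠F/2)/(DF+FE) ≈ 18.58.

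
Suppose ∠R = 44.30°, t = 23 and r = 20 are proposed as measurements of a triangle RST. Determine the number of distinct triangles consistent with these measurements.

t·sin R = 23·sin(44.30°) ≈ 16.06.
Since t sin R < r < t (16.06 < 20 < 23), two triangles exist.

2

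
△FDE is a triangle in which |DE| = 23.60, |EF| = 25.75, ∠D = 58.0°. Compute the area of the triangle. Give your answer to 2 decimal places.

287.28

Law of sines: sin F = |DE|·sin D/|EF| ≈ 0.77724.
Since |EF| ≥ |DE|, only the acute value applies: ∠F ≈ 51.01°.
Then ∠E = 180° − ∠D − ∠F ≈ 70.99°.
Law of sines gives |FD| = |EF|·sin E/sin D ≈ 28.708.
Area = ½·|EF|·|DE|·sin E ≈ 287.28.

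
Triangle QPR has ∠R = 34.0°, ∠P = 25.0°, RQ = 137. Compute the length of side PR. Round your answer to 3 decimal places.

277.868

The third angle is ∠Q = 180° − ∠P − ∠R = 121.00°.
Law of sines: PR = RQ·sin Q/sin P ≈ 277.87.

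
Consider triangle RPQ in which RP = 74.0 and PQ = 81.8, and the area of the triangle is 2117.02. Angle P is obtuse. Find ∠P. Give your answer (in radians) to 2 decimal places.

From area = ½·RP·PQ·sin P, we get sin P = 2·area/(RP·PQ) ≈ 0.69947.
Taking the obtuse solution, ∠P ≈ 2.367 rad.

∠P ≈ 2.37 rad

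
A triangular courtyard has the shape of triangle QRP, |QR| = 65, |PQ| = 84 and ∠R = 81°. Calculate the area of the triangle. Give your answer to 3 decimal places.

area ≈ 2065.250

Law of sines: sin P = |QR|·sin R/|PQ| ≈ 0.76428.
Since |PQ| ≥ |QR|, only the acute value applies: ∠P ≈ 49.84°.
Then ∠Q = 180° − ∠R − ∠P ≈ 49.16°.
Law of sines gives |RP| = |PQ|·sin Q/sin R ≈ 64.338.
Area = ½·|PQ|·|QR|·sin Q ≈ 2065.3.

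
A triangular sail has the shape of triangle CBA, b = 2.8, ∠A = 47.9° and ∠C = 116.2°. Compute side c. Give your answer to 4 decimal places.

The third angle is ∠B = 180° − ∠A − ∠C = 15.90°.
Law of sines: c = b·sin C/sin B ≈ 9.1704.

9.1704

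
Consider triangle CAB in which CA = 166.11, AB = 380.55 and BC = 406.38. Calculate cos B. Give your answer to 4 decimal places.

cos B ≈ 0.9129

By the law of cosines, cos B = (AB² + BC² − CA²) / (2·AB·BC) ≈ 0.91295, so ∠B ≈ 24.08°.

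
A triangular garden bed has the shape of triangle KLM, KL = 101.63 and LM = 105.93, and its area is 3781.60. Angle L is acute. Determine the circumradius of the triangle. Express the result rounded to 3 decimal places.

56.162

From area = ½·KL·LM·sin L, we get sin L = 2·area/(KL·LM) ≈ 0.70253.
Taking the acute solution, ∠L ≈ 44.63°.
Law of cosines then gives MK ≈ 78.911.
Circumradius = MK/(2 sin L) ≈ 56.162.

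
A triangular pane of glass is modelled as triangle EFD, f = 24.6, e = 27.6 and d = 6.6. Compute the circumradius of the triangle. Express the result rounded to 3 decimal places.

R ≈ 14.721

By the law of cosines, cos E = (f² + d² − e²) / (2·f·d) ≈ -0.34812, so ∠E ≈ 110.37°.
Circumradius = e/(2 sin E) ≈ 14.721.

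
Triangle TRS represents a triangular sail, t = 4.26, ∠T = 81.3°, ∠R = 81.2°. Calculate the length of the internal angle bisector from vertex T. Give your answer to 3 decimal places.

t_T ≈ 1.508

The third angle is ∠S = 180° − ∠T − ∠R = 17.50°.
Law of sines: r = t·sin R/sin T ≈ 4.2589.
Law of sines: s = t·sin S/sin T ≈ 1.2959.
The bisector from T has length 2·r·s·cos(∠T/2)/(r+s) ≈ 1.5077.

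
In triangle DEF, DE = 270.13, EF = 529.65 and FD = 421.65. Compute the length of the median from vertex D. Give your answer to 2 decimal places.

m_D ≈ 235.05

Median from D: ½√(2·FD² + 2·DE² − EF²) ≈ 235.05.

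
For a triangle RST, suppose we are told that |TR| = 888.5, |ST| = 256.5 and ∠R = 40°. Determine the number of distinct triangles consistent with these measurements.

0

|TR|·sin R = 888.5·sin(40°) ≈ 571.1.
Since |ST| = 256.5 < 571.1 = |TR| sin R, no triangle exists.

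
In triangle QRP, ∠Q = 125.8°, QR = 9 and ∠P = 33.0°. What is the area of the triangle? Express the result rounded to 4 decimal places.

area ≈ 21.8102

The third angle is ∠R = 180° − ∠P − ∠Q = 21.20°.
Law of sines: RP = QR·sin Q/sin P ≈ 13.403.
Law of sines: PQ = QR·sin R/sin P ≈ 5.9757.
Area = ½·QR·RP·sin R ≈ 21.81.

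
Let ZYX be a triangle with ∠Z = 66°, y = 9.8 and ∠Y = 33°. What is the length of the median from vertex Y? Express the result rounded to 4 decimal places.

The third angle is ∠X = 180° − ∠Z − ∠Y = 81.00°.
Law of sines: z = y·sin Z/sin Y ≈ 16.438.
Law of sines: x = y·sin X/sin Y ≈ 17.772.
Median from Y: ½√(2·x² + 2·z² − y²) ≈ 16.402.

m_Y ≈ 16.4017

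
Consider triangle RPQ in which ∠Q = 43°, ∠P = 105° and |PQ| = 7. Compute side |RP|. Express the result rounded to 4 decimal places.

9.0089

The third angle is ∠R = 180° − ∠P − ∠Q = 32.00°.
Law of sines: |RP| = |PQ|·sin Q/sin R ≈ 9.0089.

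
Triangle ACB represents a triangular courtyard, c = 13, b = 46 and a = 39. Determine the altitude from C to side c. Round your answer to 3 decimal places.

Semiperimeter s = (39 + 13 + 46)/2 = 49.
Heron's formula: area = √(49·10·36·3) ≈ 230.04.
The altitude from C has length 2·area/c ≈ 35.391.

h_C ≈ 35.391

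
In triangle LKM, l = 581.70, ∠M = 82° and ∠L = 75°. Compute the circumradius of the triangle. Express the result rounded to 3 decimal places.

The third angle is ∠K = 180° − ∠M − ∠L = 23.00°.
Law of sines: k = l·sin K/sin L ≈ 235.31.
Law of sines: m = l·sin M/sin L ≈ 596.36.
Circumradius = l/(2 sin L) ≈ 301.11.

R ≈ 301.110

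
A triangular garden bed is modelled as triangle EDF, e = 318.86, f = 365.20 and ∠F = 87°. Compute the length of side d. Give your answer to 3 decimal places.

195.511

Law of sines: sin E = e·sin F/f ≈ 0.87191.
Since f ≥ e, only the acute value applies: ∠E ≈ 60.68°.
Then ∠D = 180° − ∠F − ∠E ≈ 32.32°.
Law of sines gives d = f·sin D/sin F ≈ 195.51.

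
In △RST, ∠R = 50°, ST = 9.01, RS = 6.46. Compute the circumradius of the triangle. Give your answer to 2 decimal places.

5.88

Law of sines: sin T = RS·sin R/ST ≈ 0.54924.
Since ST ≥ RS, only the acute value applies: ∠T ≈ 33.31°.
Then ∠S = 180° − ∠R − ∠T ≈ 96.69°.
Law of sines gives TR = ST·sin S/sin R ≈ 11.682.
Circumradius = ST/(2 sin R) ≈ 5.8809.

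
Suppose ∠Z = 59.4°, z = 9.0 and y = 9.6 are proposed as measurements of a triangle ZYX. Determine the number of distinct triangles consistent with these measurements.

2

y·sin Z = 9.6·sin(59.4°) ≈ 8.263.
Since y sin Z < z < y (8.263 < 9.0 < 9.6), two triangles exist.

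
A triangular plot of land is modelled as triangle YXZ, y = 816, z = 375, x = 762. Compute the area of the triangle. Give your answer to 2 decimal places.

area ≈ 142201.80

Semiperimeter s = (816 + 762 + 375)/2 = 976.5.
Heron's formula: area = √(976.5·160.5·214.5·601.5) ≈ 1.422e+05.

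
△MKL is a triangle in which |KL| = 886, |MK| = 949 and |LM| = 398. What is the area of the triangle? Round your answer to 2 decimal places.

Semiperimeter s = (886 + 398 + 949)/2 = 1116.5.
Heron's formula: area = √(1116.5·230.5·718.5·167.5) ≈ 1.7599e+05.

area ≈ 175989.04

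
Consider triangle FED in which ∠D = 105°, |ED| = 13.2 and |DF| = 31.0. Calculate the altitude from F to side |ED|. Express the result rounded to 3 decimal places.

By the law of cosines, |FE|² = |ED|² + |DF|² − 2·|ED|·|DF|·cos D = 1347.1, so |FE| ≈ 36.702.
Area = ½·|ED|·|DF|·sin D ≈ 197.63.
The altitude from F has length 2·area/|ED| ≈ 29.944.

h_F ≈ 29.944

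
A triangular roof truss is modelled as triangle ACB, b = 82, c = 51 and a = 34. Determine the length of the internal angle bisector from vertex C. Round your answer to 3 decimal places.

By the law of cosines, cos C = (b² + a² − c²) / (2·b·a) ≈ 0.94674, so ∠C ≈ 0.328 rad.
The bisector from C has length 2·b·a·cos(∠C/2)/(b+a) ≈ 47.425.

t_C ≈ 47.425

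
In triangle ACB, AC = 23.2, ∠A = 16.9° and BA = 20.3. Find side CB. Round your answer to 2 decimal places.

7.01

By the law of cosines, CB² = BA² + AC² − 2·BA·AC·cos A = 49.088, so CB ≈ 7.0063.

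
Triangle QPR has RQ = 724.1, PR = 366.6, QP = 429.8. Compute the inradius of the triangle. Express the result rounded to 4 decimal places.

Semiperimeter s = (366.6 + 724.1 + 429.8)/2 = 760.25.
Heron's formula: area = √(760.25·393.65·36.15·330.45) ≈ 59792.
Inradius = area/s = 59792/760.25 ≈ 78.647.

78.6473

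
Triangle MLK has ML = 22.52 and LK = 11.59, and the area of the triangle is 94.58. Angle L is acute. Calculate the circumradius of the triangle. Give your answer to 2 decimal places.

From area = ½·ML·LK·sin L, we get sin L = 2·area/(ML·LK) ≈ 0.72473.
Taking the acute solution, ∠L ≈ 46.45°.
Law of cosines then gives KM ≈ 16.787.
Circumradius = KM/(2 sin L) ≈ 11.581.

R ≈ 11.58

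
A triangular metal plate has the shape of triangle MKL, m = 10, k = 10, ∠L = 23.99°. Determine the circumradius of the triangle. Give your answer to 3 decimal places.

By the law of cosines, l² = m² + k² − 2·m·k·cos L = 17.277, so l ≈ 4.1565.
Area = ½·m·k·sin L ≈ 20.329.
Circumradius = l/(2 sin L) ≈ 5.1116.

5.112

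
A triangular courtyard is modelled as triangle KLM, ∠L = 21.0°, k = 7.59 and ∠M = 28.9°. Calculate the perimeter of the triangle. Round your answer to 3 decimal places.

The third angle is ∠K = 180° − ∠L − ∠M = 130.10°.
Law of sines: l = k·sin L/sin K ≈ 3.5559.
Law of sines: m = k·sin M/sin K ≈ 4.7954.
Semiperimeter s = (7.59+3.5559+4.7954)/2 = 7.9707.
Perimeter = 7.59 + 3.5559 + 4.7954 = 15.941.

15.941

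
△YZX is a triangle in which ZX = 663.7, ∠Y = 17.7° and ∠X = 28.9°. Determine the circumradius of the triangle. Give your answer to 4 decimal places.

R ≈ 1091.4931

The third angle is ∠Z = 180° − ∠X − ∠Y = 133.40°.
Law of sines: XY = ZX·sin Z/sin Y ≈ 1586.1.
Law of sines: YZ = ZX·sin X/sin Y ≈ 1055.
Circumradius = ZX/(2 sin Y) ≈ 1091.5.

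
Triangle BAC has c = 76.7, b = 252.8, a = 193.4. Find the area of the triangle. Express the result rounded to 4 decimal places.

Semiperimeter s = (252.8 + 193.4 + 76.7)/2 = 261.45.
Heron's formula: area = √(261.45·8.65·68.05·184.75) ≈ 5332.2.

5332.2274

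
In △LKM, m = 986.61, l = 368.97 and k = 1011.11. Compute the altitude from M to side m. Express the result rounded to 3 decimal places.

h_M ≈ 366.314

Semiperimeter s = (368.97 + 1011.1 + 986.61)/2 = 1183.3.
Heron's formula: area = √(1183.3·814.38·172.24·196.74) ≈ 1.807e+05.
The altitude from M has length 2·area/m ≈ 366.31.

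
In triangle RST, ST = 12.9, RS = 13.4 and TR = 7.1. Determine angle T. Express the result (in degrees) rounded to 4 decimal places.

By the law of cosines, cos T = (ST² + TR² − RS²) / (2·ST·TR) ≈ 0.20341, so ∠T ≈ 78.26°.

∠T ≈ 78.2638°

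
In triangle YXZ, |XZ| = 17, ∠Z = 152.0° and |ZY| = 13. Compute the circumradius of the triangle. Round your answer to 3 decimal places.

By the law of cosines, |YX|² = |XZ|² + |ZY|² − 2·|XZ|·|ZY|·cos Z = 848.26, so |YX| ≈ 29.125.
Area = ½·|XZ|·|ZY|·sin Z ≈ 51.877.
Circumradius = |YX|/(2 sin Z) ≈ 31.019.

R ≈ 31.019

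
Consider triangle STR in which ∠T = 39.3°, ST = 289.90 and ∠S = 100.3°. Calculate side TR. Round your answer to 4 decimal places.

The third angle is ∠R = 180° − ∠S − ∠T = 40.40°.
Law of sines: TR = ST·sin S/sin R ≈ 440.09.

440.0857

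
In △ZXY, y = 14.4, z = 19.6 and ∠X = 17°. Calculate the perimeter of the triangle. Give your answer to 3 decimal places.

41.191

By the law of cosines, x² = y² + z² − 2·y·z·cos X = 51.705, so x ≈ 7.1906.
Semiperimeter s = (19.6+7.1906+14.4)/2 = 20.595.
Perimeter = 19.6 + 7.1906 + 14.4 = 41.191.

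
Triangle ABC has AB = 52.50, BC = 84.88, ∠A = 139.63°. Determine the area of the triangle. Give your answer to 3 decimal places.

Law of sines: sin C = AB·sin A/BC ≈ 0.40063.
Since BC ≥ AB, only the acute value applies: ∠C ≈ 23.62°.
Then ∠B = 180° − ∠A − ∠C ≈ 16.75°.
Law of sines gives CA = BC·sin B/sin A ≈ 37.772.
Area = ½·BC·AB·sin B ≈ 642.22.

642.224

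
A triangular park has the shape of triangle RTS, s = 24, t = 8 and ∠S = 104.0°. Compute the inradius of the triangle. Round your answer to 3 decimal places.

Law of sines: sin T = t·sin S/s ≈ 0.32343.
Since s ≥ t, only the acute value applies: ∠T ≈ 18.87°.
Then ∠R = 180° − ∠S − ∠T ≈ 57.13°.
Law of sines gives r = s·sin R/sin S ≈ 20.775.
Area = ½·s·t·sin R ≈ 80.63.
Semiperimeter p = (20.775+8+24)/2 = 26.387.
Inradius = area/p = 80.63/26.387 ≈ 3.0556.

3.056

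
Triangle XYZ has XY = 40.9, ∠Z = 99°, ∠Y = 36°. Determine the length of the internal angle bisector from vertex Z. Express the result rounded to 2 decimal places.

The third angle is ∠X = 180° − ∠Y − ∠Z = 45.00°.
Law of sines: YZ = XY·sin X/sin Z ≈ 29.281.
Law of sines: ZX = XY·sin Y/sin Z ≈ 24.34.
The bisector from Z has length 2·YZ·ZX·cos(∠Z/2)/(YZ+ZX) ≈ 17.264.

17.26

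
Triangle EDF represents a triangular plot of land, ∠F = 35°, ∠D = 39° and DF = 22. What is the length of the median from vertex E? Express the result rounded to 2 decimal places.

m_E ≈ 8.30

The third angle is ∠E = 180° − ∠D − ∠F = 106.00°.
Law of sines: FE = DF·sin D/sin E ≈ 14.403.
Law of sines: ED = DF·sin F/sin E ≈ 13.127.
Median from E: ½√(2·FE² + 2·ED² − DF²) ≈ 8.2997.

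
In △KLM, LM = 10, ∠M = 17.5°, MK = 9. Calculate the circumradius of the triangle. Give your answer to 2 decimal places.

By the law of cosines, KL² = LM² + MK² − 2·LM·MK·cos M = 9.3309, so KL ≈ 3.0547.
Area = ½·LM·MK·sin M ≈ 13.532.
Circumradius = KL/(2 sin M) ≈ 5.0792.

R ≈ 5.08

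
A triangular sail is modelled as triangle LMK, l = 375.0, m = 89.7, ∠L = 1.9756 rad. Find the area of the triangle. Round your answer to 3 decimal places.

area ≈ 13624.781

Law of sines: sin M = m·sin L/l ≈ 0.21987.
Since l ≥ m, only the acute value applies: ∠M ≈ 0.2217 rad.
Then ∠K = π − ∠L − ∠M ≈ 0.9443 rad.
Law of sines gives k = l·sin K/sin L ≈ 330.5.
Area = ½·l·m·sin K ≈ 13625.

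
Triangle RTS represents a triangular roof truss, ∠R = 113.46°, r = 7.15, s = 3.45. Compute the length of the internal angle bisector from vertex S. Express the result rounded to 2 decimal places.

Law of sines: sin S = s·sin R/r ≈ 0.44263.
Since r ≥ s, only the acute value applies: ∠S ≈ 26.27°.
Then ∠T = 180° − ∠R − ∠S ≈ 40.27°.
Law of sines gives t = r·sin T/sin R ≈ 5.038.
The bisector from S has length 2·r·t·cos(∠S/2)/(r+t) ≈ 5.7563.

t_S ≈ 5.76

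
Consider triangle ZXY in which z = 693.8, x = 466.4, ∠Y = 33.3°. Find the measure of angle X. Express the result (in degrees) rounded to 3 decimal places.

By the law of cosines, y² = z² + x² − 2·z·x·cos Y = 1.5797e+05, so y ≈ 397.46.
Law of cosines again: cos X = (y² + z² − x²)/(2·y·z) ≈ 0.76481, so ∠X ≈ 40.11°.

40.110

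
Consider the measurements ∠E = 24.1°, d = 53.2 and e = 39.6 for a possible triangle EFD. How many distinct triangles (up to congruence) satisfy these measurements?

d·sin E = 53.2·sin(24.1°) ≈ 21.72.
Since d sin E < e < d (21.72 < 39.6 < 53.2), two triangles exist.

2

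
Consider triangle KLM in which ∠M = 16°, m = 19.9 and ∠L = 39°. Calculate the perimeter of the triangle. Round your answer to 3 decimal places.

perimeter ≈ 124.474

The third angle is ∠K = 180° − ∠L − ∠M = 125.00°.
Law of sines: k = m·sin K/sin M ≈ 59.14.
Law of sines: l = m·sin L/sin M ≈ 45.435.
Semiperimeter s = (59.14+45.435+19.9)/2 = 62.237.
Perimeter = 59.14 + 45.435 + 19.9 = 124.47.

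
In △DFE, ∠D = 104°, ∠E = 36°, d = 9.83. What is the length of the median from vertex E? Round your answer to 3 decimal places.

The third angle is ∠F = 180° − ∠E − ∠D = 40.00°.
Law of sines: f = d·sin F/sin D ≈ 6.512.
Law of sines: e = d·sin E/sin D ≈ 5.9548.
Median from E: ½√(2·d² + 2·f² − e²) ≈ 7.788.

m_E ≈ 7.788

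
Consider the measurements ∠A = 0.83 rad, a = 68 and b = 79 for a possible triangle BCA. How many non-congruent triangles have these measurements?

2

b·sin A = 79·sin(0.83 rad) ≈ 58.3.
Since b sin A < a < b (58.3 < 68 < 79), two triangles exist.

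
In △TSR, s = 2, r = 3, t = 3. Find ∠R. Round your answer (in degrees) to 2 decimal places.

By the law of cosines, cos R = (t² + s² − r²) / (2·t·s) ≈ 0.33333, so ∠R ≈ 70.53°.

∠R ≈ 70.53°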